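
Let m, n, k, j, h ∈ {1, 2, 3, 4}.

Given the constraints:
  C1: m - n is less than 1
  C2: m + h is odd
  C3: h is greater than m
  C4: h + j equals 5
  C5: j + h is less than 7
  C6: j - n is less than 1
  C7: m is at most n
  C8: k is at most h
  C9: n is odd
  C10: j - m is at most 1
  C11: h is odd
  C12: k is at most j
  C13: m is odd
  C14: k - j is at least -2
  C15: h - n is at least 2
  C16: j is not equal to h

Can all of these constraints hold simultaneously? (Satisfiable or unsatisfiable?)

Constraint 13 makes m odd and constraint 11 makes h odd, so m + h must be even. Constraint 2 says m + h is odd — contradiction.

Unsatisfiable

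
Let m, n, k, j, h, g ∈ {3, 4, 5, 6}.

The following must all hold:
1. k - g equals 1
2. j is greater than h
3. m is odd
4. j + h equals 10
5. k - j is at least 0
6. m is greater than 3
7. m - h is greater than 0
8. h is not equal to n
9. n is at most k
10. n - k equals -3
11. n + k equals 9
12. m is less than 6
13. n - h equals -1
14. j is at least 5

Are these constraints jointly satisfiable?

Try m = 5, n = 3, k = 6, j = 6, h = 4, g = 5.
Check constraint 1: k - g = 1; constraint 4: j + h = 10; constraint 5: k - j = 0. The remaining constraints are straightforward to verify.

Satisfiable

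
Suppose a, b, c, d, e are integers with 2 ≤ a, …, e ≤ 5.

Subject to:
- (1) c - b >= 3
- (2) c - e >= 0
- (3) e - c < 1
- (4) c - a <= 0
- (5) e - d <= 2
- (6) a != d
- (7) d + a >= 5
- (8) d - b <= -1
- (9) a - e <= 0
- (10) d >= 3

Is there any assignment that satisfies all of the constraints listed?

Unsatisfiable

Constraints 1, 4, 5, 8, and 9 give b − d ≥ 1, d − e ≥ -2, e − a ≥ 0, a − c ≥ 0, c − b ≥ 3.
Adding all 5 inequalities: the left sides telescope to 0, and the right sides sum to 1 + (-2) + 0 + 0 + 3 = 2. So 0 ≥ 2, which is false.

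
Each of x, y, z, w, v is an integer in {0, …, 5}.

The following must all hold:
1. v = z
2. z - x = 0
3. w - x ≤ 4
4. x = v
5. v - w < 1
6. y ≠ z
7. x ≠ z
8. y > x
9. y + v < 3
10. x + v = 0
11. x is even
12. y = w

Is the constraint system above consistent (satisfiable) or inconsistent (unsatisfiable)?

Unsatisfiable

From constraints 1 and 4, x = v = z, so x = z. But constraint 7 says x ≠ z. Contradiction.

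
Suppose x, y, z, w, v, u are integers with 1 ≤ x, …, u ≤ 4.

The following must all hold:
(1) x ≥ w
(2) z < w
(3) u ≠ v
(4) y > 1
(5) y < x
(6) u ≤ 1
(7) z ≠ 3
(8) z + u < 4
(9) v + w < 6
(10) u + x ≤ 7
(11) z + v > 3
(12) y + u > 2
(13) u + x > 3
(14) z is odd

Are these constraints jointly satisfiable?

Satisfiable

Take x = 4, y = 2, z = 1, w = 2, v = 3, u = 1. Then constraint 8: z + u = 2; constraint 9: v + w = 5, and every other listed constraint is also met.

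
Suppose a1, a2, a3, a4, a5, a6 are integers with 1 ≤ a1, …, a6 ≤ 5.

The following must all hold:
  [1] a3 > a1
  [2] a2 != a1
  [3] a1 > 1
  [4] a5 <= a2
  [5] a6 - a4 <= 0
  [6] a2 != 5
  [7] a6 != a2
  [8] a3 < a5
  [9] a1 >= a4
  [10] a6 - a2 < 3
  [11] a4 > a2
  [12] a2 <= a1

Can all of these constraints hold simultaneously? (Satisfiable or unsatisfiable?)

Unsatisfiable

Constraints 1, 4, 8, 9, and 11 give a5 ≤ a2, a2 < a4, a4 ≤ a1, a1 < a3, a3 < a5. Chaining: a5 ≤ a2 < a4 ≤ a1 < a3 < a5, which forces a5 < a5 — impossible.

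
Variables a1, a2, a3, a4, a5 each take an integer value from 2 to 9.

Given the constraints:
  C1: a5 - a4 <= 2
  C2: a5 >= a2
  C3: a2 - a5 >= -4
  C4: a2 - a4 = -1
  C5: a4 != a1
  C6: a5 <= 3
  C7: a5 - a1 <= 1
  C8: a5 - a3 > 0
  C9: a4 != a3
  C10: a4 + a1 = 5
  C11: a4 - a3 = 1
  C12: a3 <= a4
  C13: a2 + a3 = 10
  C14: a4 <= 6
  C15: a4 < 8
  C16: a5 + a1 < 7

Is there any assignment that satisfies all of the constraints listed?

Unsatisfiable

From constraints 2 and 6: a2 ≤ a5 ≤ 3. From constraints 12 and 14: a3 ≤ a4 ≤ 6. Hence a2 + a3 ≤ 9. But constraint 13 requires a2 + a3 = 10, and 10 > 9. Contradiction.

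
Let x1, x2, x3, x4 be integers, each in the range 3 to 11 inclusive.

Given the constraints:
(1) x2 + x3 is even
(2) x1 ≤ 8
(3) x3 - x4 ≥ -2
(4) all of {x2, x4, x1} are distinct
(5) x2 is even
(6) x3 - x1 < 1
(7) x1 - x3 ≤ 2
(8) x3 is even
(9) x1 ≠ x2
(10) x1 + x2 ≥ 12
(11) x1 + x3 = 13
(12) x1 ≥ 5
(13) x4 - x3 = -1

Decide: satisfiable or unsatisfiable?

Satisfiable

Setting (x1, x2, x3, x4) = (7, 8, 6, 5) satisfies everything: constraint 3: x3 - x4 = 1; constraint 6: x3 - x1 = -1; constraint 7: x1 - x3 = 1, and the others follow.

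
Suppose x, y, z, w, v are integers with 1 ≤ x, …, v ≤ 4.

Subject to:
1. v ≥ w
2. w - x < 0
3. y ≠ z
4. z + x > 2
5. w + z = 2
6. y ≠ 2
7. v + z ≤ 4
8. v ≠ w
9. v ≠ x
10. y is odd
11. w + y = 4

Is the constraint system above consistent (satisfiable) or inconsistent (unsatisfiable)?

Try x = 2, y = 3, z = 1, w = 1, v = 3.
Check constraint 2: w - x = -1; constraint 4: z + x = 3; constraint 5: w + z = 2. The remaining constraints are straightforward to verify.

Satisfiable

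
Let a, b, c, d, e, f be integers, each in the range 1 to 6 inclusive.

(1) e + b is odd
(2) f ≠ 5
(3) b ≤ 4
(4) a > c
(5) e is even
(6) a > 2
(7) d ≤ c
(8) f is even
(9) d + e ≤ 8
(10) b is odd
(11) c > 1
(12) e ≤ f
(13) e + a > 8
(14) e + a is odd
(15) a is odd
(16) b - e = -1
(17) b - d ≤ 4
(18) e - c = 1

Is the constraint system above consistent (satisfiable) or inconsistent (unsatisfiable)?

Satisfiable

Take a = 5, b = 3, c = 3, d = 1, e = 4, f = 6. Then constraint 9: d + e = 5; constraint 13: e + a = 9; constraint 16: b - e = -1, and every other listed constraint is also met.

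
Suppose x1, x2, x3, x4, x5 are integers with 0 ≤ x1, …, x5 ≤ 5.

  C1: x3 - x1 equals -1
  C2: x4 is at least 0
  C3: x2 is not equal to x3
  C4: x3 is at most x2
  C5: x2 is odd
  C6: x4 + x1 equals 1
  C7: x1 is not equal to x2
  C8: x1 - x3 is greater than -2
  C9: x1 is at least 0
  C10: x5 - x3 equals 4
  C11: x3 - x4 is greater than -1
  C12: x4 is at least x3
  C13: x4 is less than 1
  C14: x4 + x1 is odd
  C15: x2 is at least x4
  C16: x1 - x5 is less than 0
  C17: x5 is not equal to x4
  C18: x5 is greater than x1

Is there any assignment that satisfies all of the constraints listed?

Satisfiable

One satisfying assignment is x1 = 1, x2 = 3, x3 = 0, x4 = 0, x5 = 4.
For the less obvious constraints — constraint 1: x3 - x1 = -1; constraint 6: x4 + x1 = 1 — and the others hold by inspection.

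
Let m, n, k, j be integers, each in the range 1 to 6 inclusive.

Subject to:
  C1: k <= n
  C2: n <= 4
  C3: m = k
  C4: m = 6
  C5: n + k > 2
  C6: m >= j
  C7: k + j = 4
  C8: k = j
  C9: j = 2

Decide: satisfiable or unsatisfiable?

Constraint 4 fixes m = 6 and constraint 9 fixes j = 2. Constraints 3 and 8 give m = k = j, so m = j. But 6 ≠ 2 — contradiction.

Unsatisfiable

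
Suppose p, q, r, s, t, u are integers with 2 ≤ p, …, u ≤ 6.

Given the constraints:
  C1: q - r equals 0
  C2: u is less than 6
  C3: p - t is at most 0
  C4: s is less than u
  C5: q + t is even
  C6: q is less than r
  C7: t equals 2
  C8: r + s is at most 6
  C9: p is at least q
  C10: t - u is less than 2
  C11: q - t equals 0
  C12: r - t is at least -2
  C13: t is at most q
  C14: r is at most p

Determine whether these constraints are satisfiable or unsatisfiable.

Unsatisfiable

Constraints 3, 6, 13, and 14 give q < r, r ≤ p, p ≤ t, t ≤ q. Chaining: q < r ≤ p ≤ t ≤ q, which forces q < q — impossible.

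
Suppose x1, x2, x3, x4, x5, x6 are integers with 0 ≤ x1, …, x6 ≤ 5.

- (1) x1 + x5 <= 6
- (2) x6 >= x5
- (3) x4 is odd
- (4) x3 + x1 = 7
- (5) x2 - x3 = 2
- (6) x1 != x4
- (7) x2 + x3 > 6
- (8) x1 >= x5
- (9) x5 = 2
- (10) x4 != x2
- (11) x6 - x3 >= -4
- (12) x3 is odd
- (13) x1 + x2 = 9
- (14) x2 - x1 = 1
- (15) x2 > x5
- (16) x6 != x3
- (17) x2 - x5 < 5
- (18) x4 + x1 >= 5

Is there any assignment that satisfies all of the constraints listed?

Satisfiable

The assignment x1 = 4, x2 = 5, x3 = 3, x4 = 3, x5 = 2, x6 = 2 works:
  constraint 1 holds since x1 + x5 = 6.
  constraint 4 holds since x3 + x1 = 7.
  constraint 5 holds since x2 - x3 = 2.
The rest check out directly.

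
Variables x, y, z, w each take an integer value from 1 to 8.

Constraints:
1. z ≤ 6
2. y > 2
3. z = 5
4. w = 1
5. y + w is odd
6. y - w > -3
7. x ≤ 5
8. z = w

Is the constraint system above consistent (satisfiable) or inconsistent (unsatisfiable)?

Constraint 3 fixes z = 5 and constraint 4 fixes w = 1, but constraint 8 requires z = w. Since 5 ≠ 1, contradiction.

Unsatisfiable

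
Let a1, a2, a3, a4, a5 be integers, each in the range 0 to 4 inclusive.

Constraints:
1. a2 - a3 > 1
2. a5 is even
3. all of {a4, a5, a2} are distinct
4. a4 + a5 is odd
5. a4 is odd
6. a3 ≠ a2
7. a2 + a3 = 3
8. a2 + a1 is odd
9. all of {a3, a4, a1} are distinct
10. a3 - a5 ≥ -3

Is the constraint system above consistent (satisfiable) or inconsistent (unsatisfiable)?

Satisfiable

Take a1 = 2, a2 = 3, a3 = 0, a4 = 1, a5 = 0. Then constraint 1: a2 - a3 = 3; constraint 7: a2 + a3 = 3, and every other listed constraint is also met.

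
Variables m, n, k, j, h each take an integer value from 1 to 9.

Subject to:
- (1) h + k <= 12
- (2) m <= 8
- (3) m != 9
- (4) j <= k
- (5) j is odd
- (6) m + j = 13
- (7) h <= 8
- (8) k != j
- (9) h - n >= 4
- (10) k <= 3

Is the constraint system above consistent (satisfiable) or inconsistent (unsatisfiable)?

Unsatisfiable

From constraint 2: m ≤ 8. From constraints 4 and 10: j ≤ k ≤ 3. Hence m + j ≤ 11. But constraint 6 requires m + j = 13, and 13 > 11. Contradiction.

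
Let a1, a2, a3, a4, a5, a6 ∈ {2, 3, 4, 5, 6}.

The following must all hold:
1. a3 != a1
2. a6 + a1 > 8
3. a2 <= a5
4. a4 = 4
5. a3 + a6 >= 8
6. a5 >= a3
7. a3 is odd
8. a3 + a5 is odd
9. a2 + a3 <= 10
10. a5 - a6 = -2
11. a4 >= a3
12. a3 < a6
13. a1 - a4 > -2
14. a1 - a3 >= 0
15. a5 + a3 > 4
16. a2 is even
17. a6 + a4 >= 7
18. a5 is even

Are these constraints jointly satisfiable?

Satisfiable

One satisfying assignment is a1 = 5, a2 = 4, a3 = 3, a4 = 4, a5 = 4, a6 = 6.
For the less obvious constraints — constraint 2: a6 + a1 = 11; constraint 5: a3 + a6 = 9 — and the others hold by inspection.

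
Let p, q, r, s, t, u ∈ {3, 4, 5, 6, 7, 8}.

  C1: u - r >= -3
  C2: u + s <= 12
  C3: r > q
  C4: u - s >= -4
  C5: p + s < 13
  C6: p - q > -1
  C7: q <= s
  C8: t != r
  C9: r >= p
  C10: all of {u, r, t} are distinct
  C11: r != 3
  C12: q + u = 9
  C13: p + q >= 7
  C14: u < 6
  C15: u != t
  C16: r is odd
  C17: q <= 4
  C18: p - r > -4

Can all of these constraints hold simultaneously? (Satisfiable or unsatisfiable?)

Satisfiable

Try p = 5, q = 4, r = 7, s = 7, t = 8, u = 5.
Check constraint 1: u - r = -2; constraint 2: u + s = 12; constraint 4: u - s = -2. The remaining constraints are straightforward to verify.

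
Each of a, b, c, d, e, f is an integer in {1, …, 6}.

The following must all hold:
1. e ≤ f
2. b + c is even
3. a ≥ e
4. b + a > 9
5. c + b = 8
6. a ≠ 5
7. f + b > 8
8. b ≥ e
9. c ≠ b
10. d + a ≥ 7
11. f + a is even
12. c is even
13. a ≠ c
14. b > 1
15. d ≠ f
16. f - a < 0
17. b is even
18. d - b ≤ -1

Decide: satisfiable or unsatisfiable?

Satisfiable

Take a = 6, b = 6, c = 2, d = 2, e = 3, f = 4. Then constraint 4: b + a = 12; constraint 5: c + b = 8, and every other listed constraint is also met.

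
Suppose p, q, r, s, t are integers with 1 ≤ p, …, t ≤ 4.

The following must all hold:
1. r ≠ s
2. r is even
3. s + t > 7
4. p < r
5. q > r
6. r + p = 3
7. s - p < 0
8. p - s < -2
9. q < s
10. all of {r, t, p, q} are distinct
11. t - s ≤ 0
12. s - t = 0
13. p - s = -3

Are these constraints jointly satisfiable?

Unsatisfiable

Constraints 4, 5, 7, and 9 give p < r, r < q, q < s, s < p. Chaining: p < r < q < s < p, which forces p < p — impossible.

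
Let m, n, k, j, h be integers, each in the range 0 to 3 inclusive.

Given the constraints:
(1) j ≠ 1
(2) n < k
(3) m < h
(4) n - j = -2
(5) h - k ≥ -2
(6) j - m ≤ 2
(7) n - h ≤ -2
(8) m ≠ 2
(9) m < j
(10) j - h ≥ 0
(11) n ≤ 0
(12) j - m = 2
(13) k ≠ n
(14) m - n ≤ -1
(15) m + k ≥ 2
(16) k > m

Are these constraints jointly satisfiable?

Constraints 6, 7, 10, and 14 give h − n ≥ 2, n − m ≥ 1, m − j ≥ -2, j − h ≥ 0.
Adding all 4 inequalities: the left sides telescope to 0, and the right sides sum to 2 + 1 + (-2) + 0 = 1. So 0 ≥ 1, which is false.

Unsatisfiable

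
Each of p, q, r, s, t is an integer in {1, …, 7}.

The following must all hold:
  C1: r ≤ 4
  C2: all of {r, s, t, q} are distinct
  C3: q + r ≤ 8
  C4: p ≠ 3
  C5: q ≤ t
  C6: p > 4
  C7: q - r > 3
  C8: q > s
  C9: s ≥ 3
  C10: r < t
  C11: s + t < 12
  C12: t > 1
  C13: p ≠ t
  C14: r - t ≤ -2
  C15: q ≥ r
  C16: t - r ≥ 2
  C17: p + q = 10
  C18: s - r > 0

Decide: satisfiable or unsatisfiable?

Take p = 5, q = 5, r = 1, s = 4, t = 6. Then constraint 3: q + r = 6; constraint 7: q - r = 4; constraint 11: s + t = 10, and every other listed constraint is also met.

Satisfiable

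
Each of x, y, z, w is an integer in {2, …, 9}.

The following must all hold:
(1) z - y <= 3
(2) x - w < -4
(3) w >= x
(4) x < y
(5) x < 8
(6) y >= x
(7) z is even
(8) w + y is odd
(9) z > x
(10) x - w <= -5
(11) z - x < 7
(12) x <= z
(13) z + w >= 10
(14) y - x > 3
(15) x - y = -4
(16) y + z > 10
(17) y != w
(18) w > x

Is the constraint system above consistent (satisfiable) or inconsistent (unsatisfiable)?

The assignment x = 2, y = 6, z = 6, w = 7 works:
  constraint 1 holds since z - y = 0.
  constraint 2 holds since x - w = -5.
The rest check out directly.

Satisfiable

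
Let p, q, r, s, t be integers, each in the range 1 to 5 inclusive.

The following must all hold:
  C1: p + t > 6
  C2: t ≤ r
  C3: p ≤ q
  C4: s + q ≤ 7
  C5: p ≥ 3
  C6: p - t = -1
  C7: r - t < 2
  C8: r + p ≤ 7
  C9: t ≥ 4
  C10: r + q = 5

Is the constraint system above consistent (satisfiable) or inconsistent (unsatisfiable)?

From constraints 2 and 9: r ≥ t ≥ 4. From constraints 3 and 5: q ≥ p ≥ 3. Hence r + q ≥ 7. But constraint 10 requires r + q = 5, and 5 < 7. Contradiction.

Unsatisfiable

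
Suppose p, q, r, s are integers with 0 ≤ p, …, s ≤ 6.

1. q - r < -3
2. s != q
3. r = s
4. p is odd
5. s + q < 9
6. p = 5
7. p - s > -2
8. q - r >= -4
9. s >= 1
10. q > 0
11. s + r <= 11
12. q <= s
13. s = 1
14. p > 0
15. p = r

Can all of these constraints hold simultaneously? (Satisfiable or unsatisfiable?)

Constraint 6 fixes p = 5 and constraint 13 fixes s = 1. Constraints 3 and 15 give p = r = s, so p = s. But 5 ≠ 1 — contradiction.

Unsatisfiable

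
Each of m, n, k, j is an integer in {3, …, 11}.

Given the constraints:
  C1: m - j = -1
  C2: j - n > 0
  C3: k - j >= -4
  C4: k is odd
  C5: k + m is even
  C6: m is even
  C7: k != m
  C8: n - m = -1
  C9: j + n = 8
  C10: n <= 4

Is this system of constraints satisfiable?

Constraint 4 makes k odd and constraint 6 makes m even, so k + m must be odd. Constraint 5 says k + m is even — contradiction.

Unsatisfiable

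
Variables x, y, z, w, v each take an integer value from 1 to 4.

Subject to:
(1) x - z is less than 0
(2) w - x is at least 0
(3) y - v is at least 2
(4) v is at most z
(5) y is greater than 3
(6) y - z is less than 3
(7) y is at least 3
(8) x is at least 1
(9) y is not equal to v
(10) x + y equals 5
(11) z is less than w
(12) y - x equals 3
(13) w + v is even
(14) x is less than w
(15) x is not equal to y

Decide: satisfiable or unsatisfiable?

Satisfiable

The assignment x = 1, y = 4, z = 3, w = 4, v = 2 works:
  constraint 1 holds since x - z = -2.
  constraint 2 holds since w - x = 3.
  constraint 3 holds since y - v = 2.
The rest check out directly.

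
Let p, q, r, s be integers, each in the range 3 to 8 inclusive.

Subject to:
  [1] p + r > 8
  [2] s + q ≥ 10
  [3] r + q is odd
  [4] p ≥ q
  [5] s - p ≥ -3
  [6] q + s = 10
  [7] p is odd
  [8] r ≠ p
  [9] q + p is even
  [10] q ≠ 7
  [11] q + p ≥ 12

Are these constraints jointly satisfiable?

The assignment p = 7, q = 5, r = 4, s = 5 works:
  constraint 1 holds since p + r = 11.
  constraint 2 holds since s + q = 10.
  constraint 5 holds since s - p = -2.
The rest check out directly.

Satisfiable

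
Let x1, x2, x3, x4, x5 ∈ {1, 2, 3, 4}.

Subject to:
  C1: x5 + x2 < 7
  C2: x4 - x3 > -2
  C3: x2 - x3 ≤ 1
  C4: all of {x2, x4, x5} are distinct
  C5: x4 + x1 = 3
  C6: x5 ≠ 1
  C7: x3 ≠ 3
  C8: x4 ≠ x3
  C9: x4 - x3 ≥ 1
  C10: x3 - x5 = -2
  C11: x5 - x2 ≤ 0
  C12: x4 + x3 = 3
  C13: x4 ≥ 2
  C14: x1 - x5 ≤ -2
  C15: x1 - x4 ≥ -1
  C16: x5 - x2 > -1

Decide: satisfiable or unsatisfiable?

Constraints 3, 9, 11, 14, and 15 give x4 − x3 ≥ 1, x3 − x2 ≥ -1, x2 − x5 ≥ 0, x5 − x1 ≥ 2, x1 − x4 ≥ -1.
Adding all 5 inequalities: the left sides telescope to 0, and the right sides sum to 1 + (-1) + 0 + 2 + (-1) = 1. So 0 ≥ 1, which is false.

Unsatisfiable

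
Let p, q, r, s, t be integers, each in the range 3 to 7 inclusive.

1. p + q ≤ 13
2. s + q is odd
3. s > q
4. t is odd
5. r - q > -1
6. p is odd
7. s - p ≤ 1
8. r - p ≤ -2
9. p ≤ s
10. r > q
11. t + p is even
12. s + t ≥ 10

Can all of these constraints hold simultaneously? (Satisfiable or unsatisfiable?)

Setting (p, q, r, s, t) = (7, 4, 5, 7, 3) satisfies everything: constraint 1: p + q = 11; constraint 5: r - q = 1; constraint 7: s - p = 0, and the others follow.

Satisfiable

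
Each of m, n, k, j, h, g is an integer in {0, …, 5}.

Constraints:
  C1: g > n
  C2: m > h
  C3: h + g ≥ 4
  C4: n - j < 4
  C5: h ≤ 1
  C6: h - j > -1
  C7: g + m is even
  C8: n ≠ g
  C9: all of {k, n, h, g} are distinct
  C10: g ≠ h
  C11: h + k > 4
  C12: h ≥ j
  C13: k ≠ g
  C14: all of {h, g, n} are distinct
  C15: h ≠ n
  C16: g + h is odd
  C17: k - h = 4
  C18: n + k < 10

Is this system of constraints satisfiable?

Take m = 4, n = 3, k = 5, j = 0, h = 1, g = 4. Then constraint 3: h + g = 5; constraint 4: n - j = 3, and every other listed constraint is also met.

Satisfiable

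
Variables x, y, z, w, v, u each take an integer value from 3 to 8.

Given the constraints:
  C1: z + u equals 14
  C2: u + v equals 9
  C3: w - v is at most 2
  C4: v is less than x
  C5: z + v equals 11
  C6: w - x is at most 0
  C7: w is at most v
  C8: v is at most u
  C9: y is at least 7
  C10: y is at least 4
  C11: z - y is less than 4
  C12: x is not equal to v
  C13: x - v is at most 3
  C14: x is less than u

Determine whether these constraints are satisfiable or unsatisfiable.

Setting (x, y, z, w, v, u) = (5, 7, 8, 3, 3, 6) satisfies everything: constraint 1: z + u = 14; constraint 2: u + v = 9, and the others follow.

Satisfiable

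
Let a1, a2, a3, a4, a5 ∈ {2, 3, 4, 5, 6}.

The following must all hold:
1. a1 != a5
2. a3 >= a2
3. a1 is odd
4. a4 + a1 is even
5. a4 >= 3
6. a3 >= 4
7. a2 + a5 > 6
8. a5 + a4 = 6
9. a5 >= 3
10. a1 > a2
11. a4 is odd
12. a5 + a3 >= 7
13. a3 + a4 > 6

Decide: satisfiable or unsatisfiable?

One satisfying assignment is a1 = 5, a2 = 4, a3 = 5, a4 = 3, a5 = 3.
For the less obvious constraints — constraint 7: a2 + a5 = 7; constraint 8: a5 + a4 = 6; constraint 12: a5 + a3 = 8 — and the others hold by inspection.

Satisfiable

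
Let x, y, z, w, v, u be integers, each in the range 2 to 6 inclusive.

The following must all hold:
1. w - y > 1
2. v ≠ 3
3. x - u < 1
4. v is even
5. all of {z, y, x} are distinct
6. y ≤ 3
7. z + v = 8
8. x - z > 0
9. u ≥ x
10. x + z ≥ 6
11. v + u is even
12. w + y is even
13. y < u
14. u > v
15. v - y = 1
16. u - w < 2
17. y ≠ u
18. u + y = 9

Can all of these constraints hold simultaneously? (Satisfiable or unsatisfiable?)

Satisfiable

One satisfying assignment is x = 5, y = 3, z = 4, w = 5, v = 4, u = 6.
For the less obvious constraints — constraint 1: w - y = 2; constraint 3: x - u = -1 — and the others hold by inspection.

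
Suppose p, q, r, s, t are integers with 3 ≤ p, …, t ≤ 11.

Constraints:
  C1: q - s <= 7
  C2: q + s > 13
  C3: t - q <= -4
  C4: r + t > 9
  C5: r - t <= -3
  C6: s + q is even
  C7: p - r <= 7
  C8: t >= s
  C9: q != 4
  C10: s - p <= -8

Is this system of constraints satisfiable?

Constraints 1, 3, 5, 7, and 10 give s − q ≥ -7, q − t ≥ 4, t − r ≥ 3, r − p ≥ -7, p − s ≥ 8.
Adding all 5 inequalities: the left sides telescope to 0, and the right sides sum to (-7) + 4 + 3 + (-7) + 8 = 1. So 0 ≥ 1, which is false.

Unsatisfiable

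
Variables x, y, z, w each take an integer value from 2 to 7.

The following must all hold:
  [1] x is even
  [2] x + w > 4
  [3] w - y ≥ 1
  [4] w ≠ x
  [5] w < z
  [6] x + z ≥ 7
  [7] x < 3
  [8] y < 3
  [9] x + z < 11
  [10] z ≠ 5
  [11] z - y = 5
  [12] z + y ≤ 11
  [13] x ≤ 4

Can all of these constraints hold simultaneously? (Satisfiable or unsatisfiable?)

One satisfying assignment is x = 2, y = 2, z = 7, w = 5.
For the less obvious constraints — constraint 2: x + w = 7; constraint 3: w - y = 3 — and the others hold by inspection.

Satisfiable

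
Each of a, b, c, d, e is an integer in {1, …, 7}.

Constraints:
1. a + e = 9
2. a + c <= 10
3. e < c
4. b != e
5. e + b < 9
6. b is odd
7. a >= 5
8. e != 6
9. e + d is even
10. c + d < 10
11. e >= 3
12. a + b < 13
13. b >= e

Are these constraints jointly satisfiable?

Satisfiable

Take a = 6, b = 5, c = 4, d = 5, e = 3. Then constraint 1: a + e = 9; constraint 2: a + c = 10; constraint 5: e + b = 8, and every other listed constraint is also met.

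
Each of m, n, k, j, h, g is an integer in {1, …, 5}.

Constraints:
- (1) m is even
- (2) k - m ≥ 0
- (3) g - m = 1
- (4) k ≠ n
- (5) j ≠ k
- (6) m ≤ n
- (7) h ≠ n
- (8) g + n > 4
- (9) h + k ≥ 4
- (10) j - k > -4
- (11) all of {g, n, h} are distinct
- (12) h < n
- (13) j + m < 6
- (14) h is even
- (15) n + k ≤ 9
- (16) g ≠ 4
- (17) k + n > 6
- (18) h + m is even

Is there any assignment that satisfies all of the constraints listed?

Satisfiable

Try m = 2, n = 4, k = 5, j = 2, h = 2, g = 3.
Check constraint 2: k - m = 3; constraint 3: g - m = 1; constraint 8: g + n = 7. The remaining constraints are straightforward to verify.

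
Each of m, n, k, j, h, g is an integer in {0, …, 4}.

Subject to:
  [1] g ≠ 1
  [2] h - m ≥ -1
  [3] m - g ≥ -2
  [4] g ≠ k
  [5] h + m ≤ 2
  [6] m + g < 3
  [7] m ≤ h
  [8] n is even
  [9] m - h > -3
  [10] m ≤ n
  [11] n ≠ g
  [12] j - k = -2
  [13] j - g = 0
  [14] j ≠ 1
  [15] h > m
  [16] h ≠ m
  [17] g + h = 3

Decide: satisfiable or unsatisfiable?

Satisfiable

One satisfying assignment is m = 0, n = 4, k = 4, j = 2, h = 1, g = 2.
For the less obvious constraints — constraint 2: h - m = 1; constraint 3: m - g = -2; constraint 5: h + m = 1 — and the others hold by inspection.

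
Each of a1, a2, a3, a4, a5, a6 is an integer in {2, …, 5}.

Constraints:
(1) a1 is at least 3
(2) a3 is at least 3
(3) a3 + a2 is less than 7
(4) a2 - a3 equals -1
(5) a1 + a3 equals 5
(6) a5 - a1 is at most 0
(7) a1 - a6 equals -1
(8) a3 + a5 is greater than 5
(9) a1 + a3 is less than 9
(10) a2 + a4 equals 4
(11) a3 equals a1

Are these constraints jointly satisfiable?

Unsatisfiable

From constraint 1: a1 ≥ 3. From constraint 2: a3 ≥ 3. Hence a1 + a3 ≥ 6. But constraint 5 requires a1 + a3 = 5, and 5 < 6. Contradiction.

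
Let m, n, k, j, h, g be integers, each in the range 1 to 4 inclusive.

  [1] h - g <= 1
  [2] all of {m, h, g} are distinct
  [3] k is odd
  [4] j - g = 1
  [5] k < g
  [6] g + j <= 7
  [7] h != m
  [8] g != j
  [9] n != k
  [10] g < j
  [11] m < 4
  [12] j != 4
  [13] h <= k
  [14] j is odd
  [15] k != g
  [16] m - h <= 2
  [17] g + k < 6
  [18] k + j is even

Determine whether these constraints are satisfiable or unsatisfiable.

Satisfiable

Take m = 3, n = 3, k = 1, j = 3, h = 1, g = 2. Then constraint 1: h - g = -1; constraint 4: j - g = 1; constraint 6: g + j = 5, and every other listed constraint is also met.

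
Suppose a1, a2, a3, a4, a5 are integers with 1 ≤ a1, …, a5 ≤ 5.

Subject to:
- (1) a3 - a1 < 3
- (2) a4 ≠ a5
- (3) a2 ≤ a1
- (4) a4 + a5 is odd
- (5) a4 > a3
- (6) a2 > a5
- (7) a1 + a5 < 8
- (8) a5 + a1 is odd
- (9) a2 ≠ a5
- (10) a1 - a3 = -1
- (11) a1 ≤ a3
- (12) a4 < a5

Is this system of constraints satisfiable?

Unsatisfiable

Constraints 3, 5, 6, 11, and 12 give a3 < a4, a4 < a5, a5 < a2, a2 ≤ a1, a1 ≤ a3. Chaining: a3 < a4 < a5 < a2 ≤ a1 ≤ a3, which forces a3 < a3 — impossible.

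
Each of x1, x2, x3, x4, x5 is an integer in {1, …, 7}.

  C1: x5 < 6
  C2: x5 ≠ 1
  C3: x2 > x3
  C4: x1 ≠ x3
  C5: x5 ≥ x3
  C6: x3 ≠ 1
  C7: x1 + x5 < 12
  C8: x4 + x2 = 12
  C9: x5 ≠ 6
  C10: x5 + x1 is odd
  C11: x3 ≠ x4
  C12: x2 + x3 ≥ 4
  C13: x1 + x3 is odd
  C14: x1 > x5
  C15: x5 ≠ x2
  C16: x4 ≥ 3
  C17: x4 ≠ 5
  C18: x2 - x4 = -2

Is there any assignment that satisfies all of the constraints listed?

Satisfiable

Try x1 = 7, x2 = 5, x3 = 2, x4 = 7, x5 = 2.
Check constraint 7: x1 + x5 = 9; constraint 8: x4 + x2 = 12. The remaining constraints are straightforward to verify.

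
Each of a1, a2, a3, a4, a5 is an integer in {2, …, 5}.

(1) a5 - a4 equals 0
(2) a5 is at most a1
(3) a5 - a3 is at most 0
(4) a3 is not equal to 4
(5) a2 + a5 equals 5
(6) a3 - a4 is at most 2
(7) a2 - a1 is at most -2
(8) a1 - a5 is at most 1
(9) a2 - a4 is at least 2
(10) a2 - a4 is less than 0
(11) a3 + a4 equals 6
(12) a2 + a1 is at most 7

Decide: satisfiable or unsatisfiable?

Unsatisfiable

Constraints 3, 6, 7, 8, and 9 give a4 − a3 ≥ -2, a3 − a5 ≥ 0, a5 − a1 ≥ -1, a1 − a2 ≥ 2, a2 − a4 ≥ 2.
Adding all 5 inequalities: the left sides telescope to 0, and the right sides sum to (-2) + 0 + (-1) + 2 + 2 = 1. So 0 ≥ 1, which is false.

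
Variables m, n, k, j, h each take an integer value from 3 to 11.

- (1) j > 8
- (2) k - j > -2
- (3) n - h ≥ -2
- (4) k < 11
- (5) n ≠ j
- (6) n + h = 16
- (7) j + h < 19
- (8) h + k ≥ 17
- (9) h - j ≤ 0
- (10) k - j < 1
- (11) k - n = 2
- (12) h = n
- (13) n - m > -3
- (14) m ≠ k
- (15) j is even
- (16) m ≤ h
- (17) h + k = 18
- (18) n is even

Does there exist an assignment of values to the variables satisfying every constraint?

The assignment m = 8, n = 8, k = 10, j = 10, h = 8 works:
  constraint 2 holds since k - j = 0.
  constraint 3 holds since n - h = 0.
  constraint 6 holds since n + h = 16.
The rest check out directly.

Satisfiable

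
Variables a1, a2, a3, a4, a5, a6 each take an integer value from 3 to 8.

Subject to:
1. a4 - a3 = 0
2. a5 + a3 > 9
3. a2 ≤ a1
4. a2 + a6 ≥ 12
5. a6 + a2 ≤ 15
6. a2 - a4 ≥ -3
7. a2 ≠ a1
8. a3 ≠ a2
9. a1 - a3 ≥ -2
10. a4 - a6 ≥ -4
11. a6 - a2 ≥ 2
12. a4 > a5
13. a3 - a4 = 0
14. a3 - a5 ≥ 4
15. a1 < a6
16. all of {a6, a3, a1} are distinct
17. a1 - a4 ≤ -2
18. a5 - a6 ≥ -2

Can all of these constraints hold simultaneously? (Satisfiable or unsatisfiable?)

Unsatisfiable

Constraints 6, 9, 11, 14, 17, and 18 give a2 − a4 ≥ -3, a4 − a1 ≥ 2, a1 − a3 ≥ -2, a3 − a5 ≥ 4, a5 − a6 ≥ -2, a6 − a2 ≥ 2.
Adding all 6 inequalities: the left sides telescope to 0, and the right sides sum to (-3) + 2 + (-2) + 4 + (-2) + 2 = 1. So 0 ≥ 1, which is false.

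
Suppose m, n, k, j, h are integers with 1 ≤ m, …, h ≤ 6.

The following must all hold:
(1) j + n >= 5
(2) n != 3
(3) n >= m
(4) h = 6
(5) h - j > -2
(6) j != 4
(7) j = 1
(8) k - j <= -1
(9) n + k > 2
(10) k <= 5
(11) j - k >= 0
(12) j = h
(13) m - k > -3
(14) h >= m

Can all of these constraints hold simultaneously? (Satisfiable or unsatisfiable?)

Constraint 7 fixes j = 1 and constraint 4 fixes h = 6, but constraint 12 requires j = h. Since 1 ≠ 6, contradiction.

Unsatisfiable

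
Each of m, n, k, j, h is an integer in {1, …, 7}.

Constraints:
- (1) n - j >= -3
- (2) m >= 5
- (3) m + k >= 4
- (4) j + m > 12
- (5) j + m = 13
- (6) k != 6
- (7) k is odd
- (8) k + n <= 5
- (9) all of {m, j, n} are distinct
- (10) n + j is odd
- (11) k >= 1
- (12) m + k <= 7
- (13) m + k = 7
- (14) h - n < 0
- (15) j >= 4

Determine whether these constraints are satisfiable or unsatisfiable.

Satisfiable

One satisfying assignment is m = 6, n = 4, k = 1, j = 7, h = 1.
For the less obvious constraints — constraint 1: n - j = -3; constraint 3: m + k = 7; constraint 4: j + m = 13 — and the others hold by inspection.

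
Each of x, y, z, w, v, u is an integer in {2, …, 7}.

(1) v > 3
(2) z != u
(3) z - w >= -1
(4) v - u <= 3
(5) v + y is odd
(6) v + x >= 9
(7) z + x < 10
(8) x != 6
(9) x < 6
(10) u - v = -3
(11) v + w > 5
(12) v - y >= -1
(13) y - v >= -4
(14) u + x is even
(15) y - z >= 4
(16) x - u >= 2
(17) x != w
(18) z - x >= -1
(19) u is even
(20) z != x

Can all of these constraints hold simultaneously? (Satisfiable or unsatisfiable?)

Unsatisfiable

Constraints 4, 12, 15, 16, and 18 give y − z ≥ 4, z − x ≥ -1, x − u ≥ 2, u − v ≥ -3, v − y ≥ -1.
Adding all 5 inequalities: the left sides telescope to 0, and the right sides sum to 4 + (-1) + 2 + (-3) + (-1) = 1. So 0 ≥ 1, which is false.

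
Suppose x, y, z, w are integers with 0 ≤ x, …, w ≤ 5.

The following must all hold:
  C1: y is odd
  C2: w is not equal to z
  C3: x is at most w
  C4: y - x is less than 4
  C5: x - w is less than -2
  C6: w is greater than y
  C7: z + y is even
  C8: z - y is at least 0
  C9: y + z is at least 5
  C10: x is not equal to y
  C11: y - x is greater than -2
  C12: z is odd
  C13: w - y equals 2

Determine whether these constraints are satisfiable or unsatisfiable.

Satisfiable

Setting (x, y, z, w) = (2, 3, 3, 5) satisfies everything: constraint 4: y - x = 1; constraint 5: x - w = -3; constraint 8: z - y = 0, and the others follow.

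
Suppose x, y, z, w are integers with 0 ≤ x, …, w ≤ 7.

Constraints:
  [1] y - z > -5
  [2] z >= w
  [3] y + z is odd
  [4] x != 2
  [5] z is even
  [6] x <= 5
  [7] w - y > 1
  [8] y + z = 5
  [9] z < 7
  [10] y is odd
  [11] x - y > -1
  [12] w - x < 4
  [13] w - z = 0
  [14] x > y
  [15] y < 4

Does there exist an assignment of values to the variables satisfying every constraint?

Satisfiable

Take x = 3, y = 1, z = 4, w = 4. Then constraint 1: y - z = -3; constraint 7: w - y = 3, and every other listed constraint is also met.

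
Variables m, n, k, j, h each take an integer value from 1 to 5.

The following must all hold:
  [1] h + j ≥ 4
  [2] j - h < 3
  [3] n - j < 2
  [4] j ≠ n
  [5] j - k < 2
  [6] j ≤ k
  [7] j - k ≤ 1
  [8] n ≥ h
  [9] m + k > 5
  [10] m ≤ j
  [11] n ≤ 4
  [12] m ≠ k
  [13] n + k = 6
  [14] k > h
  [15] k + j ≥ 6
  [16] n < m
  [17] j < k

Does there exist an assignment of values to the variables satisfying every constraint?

Satisfiable

One satisfying assignment is m = 3, n = 2, k = 4, j = 3, h = 1.
For the less obvious constraints — constraint 1: h + j = 4; constraint 2: j - h = 2; constraint 3: n - j = -1 — and the others hold by inspection.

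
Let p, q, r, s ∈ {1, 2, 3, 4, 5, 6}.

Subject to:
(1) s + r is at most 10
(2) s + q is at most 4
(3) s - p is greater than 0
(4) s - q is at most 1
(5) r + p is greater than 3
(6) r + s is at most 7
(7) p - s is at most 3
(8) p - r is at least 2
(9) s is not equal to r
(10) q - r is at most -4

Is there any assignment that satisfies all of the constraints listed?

Constraints 4, 7, 8, and 10 give q − s ≥ -1, s − p ≥ -3, p − r ≥ 2, r − q ≥ 4.
Adding all 4 inequalities: the left sides telescope to 0, and the right sides sum to (-1) + (-3) + 2 + 4 = 2. So 0 ≥ 2, which is false.

Unsatisfiable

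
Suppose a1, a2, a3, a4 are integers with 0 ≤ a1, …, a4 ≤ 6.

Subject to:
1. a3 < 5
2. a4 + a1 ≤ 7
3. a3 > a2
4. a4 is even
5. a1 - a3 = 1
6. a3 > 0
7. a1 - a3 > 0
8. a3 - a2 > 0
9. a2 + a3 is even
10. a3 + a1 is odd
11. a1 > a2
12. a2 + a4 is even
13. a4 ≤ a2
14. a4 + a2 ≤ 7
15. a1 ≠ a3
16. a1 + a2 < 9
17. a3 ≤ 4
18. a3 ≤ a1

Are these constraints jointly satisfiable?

Satisfiable

Setting (a1, a2, a3, a4) = (5, 2, 4, 2) satisfies everything: constraint 2: a4 + a1 = 7; constraint 5: a1 - a3 = 1; constraint 7: a1 - a3 = 1, and the others follow.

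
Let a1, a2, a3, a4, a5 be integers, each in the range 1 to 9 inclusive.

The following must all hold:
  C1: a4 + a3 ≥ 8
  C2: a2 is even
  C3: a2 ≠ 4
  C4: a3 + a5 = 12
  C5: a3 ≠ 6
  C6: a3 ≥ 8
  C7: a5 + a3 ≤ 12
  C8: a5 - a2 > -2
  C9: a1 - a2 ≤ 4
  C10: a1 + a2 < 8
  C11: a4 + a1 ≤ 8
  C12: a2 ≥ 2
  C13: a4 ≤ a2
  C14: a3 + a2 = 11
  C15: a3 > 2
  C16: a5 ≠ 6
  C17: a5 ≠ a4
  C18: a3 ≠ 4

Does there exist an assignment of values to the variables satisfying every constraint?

Satisfiable

One satisfying assignment is a1 = 5, a2 = 2, a3 = 9, a4 = 1, a5 = 3.
For the less obvious constraints — constraint 1: a4 + a3 = 10; constraint 4: a3 + a5 = 12; constraint 7: a5 + a3 = 12 — and the others hold by inspection.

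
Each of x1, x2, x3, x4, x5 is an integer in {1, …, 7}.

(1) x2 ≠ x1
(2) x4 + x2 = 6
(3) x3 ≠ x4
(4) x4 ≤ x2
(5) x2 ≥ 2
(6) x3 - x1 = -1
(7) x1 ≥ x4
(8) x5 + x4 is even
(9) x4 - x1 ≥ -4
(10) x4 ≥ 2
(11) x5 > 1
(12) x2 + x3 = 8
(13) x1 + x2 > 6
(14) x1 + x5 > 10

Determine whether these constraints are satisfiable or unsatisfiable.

Satisfiable

The assignment x1 = 6, x2 = 3, x3 = 5, x4 = 3, x5 = 5 works:
  constraint 2 holds since x4 + x2 = 6.
  constraint 6 holds since x3 - x1 = -1.
  constraint 9 holds since x4 - x1 = -3.
The rest check out directly.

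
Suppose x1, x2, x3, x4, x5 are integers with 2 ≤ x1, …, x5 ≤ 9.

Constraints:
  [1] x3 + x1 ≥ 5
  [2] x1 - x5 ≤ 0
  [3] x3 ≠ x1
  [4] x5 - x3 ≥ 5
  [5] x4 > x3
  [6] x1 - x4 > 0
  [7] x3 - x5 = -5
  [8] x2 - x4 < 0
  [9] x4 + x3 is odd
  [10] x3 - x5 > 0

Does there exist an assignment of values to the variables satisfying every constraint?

Unsatisfiable

Constraints 2, 5, 6, and 10 give x1 ≤ x5, x5 < x3, x3 < x4, x4 < x1. Chaining: x1 ≤ x5 < x3 < x4 < x1, which forces x1 < x1 — impossible.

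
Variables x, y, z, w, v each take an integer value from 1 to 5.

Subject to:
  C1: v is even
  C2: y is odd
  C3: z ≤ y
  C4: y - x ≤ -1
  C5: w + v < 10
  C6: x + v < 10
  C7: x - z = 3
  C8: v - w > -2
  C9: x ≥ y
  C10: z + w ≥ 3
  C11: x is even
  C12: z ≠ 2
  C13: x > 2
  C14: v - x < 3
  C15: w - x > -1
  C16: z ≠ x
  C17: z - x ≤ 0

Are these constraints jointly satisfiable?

Try x = 4, y = 1, z = 1, w = 4, v = 4.
Check constraint 4: y - x = -3; constraint 5: w + v = 8. The remaining constraints are straightforward to verify.

Satisfiable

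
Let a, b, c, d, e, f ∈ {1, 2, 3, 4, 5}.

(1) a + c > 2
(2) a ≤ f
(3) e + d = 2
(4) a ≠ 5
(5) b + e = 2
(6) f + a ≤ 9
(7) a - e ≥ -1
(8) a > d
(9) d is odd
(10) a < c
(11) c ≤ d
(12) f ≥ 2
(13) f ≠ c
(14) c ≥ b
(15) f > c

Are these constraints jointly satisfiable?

Constraints 8, 10, and 11 give a < c, c ≤ d, d < a. Chaining: a < c ≤ d < a, which forces a < a — impossible.

Unsatisfiable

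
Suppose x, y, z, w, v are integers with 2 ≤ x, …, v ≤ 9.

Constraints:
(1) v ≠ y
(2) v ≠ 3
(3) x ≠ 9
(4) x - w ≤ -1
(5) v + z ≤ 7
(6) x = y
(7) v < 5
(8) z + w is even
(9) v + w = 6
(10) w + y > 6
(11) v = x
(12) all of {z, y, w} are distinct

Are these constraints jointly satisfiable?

Unsatisfiable

From constraints 6 and 11, v = x = y, so v = y. But constraint 1 says v ≠ y. Contradiction.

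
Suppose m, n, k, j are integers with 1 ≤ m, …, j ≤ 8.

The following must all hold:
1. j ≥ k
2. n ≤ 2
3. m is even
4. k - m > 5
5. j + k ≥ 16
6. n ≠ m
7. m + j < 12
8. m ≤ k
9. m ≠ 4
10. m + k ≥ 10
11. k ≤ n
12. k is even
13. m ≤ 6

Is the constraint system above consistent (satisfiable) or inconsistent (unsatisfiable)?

From constraint 13: m ≤ 6. From constraints 2 and 11: k ≤ n ≤ 2. Hence m + k ≤ 8. But constraint 10 requires m + k ≥ 10, and 10 > 8. Contradiction.

Unsatisfiable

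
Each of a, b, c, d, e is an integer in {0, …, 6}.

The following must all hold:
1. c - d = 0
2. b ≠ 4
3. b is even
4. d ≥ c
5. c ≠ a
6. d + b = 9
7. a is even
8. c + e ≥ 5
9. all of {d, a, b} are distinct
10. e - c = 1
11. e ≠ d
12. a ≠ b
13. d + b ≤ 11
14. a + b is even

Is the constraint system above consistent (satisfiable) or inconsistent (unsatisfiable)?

Satisfiable

The assignment a = 4, b = 6, c = 3, d = 3, e = 4 works:
  constraint 1 holds since c - d = 0.
  constraint 6 holds since d + b = 9.
  constraint 8 holds since c + e = 7.
The rest check out directly.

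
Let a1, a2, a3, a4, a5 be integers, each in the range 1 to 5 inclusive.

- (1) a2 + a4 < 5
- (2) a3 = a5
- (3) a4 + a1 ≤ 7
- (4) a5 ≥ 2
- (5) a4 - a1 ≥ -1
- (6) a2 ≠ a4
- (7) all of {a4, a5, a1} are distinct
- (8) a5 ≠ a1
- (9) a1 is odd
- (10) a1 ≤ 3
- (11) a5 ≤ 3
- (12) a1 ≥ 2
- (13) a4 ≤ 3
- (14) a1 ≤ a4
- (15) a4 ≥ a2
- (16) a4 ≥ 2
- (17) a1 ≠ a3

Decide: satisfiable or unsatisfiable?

Unsatisfiable

Constraints 4, 10, 11, 12, 13, and 16 confine each of a4, a5, a1 to the 2 values {2, 3}.
Constraint 7 requires all 3 of them to be distinct, but only 2 values are available — impossible by the pigeonhole principle.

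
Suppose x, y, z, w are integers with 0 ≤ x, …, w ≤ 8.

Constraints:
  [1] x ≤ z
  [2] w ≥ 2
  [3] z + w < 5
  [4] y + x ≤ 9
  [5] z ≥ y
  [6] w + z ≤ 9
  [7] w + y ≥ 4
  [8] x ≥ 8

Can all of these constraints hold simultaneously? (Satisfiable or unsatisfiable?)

From constraint 2: w ≥ 2. From constraints 1 and 8: z ≥ x ≥ 8. Hence w + z ≥ 10. But constraint 6 requires w + z ≤ 9, and 9 < 10. Contradiction.

Unsatisfiable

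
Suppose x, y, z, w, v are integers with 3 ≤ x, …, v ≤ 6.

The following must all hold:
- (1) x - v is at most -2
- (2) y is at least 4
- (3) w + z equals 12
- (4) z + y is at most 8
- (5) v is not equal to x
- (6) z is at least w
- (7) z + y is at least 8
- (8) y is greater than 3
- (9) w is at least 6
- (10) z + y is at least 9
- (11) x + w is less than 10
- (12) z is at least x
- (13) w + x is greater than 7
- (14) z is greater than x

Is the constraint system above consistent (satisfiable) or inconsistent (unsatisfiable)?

From constraints 6 and 9: z ≥ w ≥ 6. From constraint 2: y ≥ 4. Hence z + y ≥ 10. But constraint 4 requires z + y ≤ 8, and 8 < 10. Contradiction.

Unsatisfiable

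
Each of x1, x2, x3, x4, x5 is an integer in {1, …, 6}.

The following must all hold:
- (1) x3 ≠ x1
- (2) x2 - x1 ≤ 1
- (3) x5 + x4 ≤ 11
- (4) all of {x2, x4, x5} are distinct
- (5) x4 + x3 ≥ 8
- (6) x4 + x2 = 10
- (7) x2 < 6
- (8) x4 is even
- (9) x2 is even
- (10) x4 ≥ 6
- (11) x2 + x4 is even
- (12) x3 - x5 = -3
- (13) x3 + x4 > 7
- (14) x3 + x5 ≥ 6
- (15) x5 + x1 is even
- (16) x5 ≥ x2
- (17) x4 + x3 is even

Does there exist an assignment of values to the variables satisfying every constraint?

Setting (x1, x2, x3, x4, x5) = (5, 4, 2, 6, 5) satisfies everything: constraint 2: x2 - x1 = -1; constraint 3: x5 + x4 = 11, and the others follow.

Satisfiable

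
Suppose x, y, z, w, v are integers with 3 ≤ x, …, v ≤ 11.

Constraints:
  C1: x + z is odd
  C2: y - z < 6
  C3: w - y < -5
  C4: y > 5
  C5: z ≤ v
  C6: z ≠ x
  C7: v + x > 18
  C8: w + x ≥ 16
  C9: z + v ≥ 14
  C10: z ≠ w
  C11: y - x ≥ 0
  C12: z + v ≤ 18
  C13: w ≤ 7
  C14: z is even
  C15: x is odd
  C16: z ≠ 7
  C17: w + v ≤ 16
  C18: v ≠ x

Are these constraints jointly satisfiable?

Take x = 11, y = 11, z = 6, w = 5, v = 10. Then constraint 2: y - z = 5; constraint 3: w - y = -6, and every other listed constraint is also met.

Satisfiable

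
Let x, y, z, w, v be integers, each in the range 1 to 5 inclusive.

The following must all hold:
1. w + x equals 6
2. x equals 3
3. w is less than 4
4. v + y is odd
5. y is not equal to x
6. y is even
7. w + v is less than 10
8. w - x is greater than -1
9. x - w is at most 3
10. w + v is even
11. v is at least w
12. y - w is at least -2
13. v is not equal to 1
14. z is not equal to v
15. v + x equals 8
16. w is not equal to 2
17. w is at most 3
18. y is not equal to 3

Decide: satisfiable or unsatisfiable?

The assignment x = 3, y = 4, z = 4, w = 3, v = 5 works:
  constraint 1 holds since w + x = 6.
  constraint 7 holds since w + v = 8.
  constraint 8 holds since w - x = 0.
The rest check out directly.

Satisfiable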